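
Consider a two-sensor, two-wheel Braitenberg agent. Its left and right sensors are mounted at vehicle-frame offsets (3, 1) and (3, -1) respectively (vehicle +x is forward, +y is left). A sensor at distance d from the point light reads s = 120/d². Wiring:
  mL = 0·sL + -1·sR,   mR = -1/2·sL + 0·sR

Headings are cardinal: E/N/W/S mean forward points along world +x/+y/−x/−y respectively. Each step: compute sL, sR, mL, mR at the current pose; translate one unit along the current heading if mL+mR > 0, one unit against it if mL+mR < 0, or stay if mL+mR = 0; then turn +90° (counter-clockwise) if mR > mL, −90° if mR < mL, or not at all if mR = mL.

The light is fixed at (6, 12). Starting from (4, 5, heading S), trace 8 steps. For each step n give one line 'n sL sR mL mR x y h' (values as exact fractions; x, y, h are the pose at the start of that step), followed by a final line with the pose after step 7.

n=0: pose=(4,5,S); sL=120/101, sR=120/109; mL=-120/109, mR=-60/101; mL+mR=-18660/11009 → advance -1; mR−mL=5580/11009 → turn +1·90°
n=1: pose=(4,6,E); sL=60/13, sR=12/5; mL=-12/5, mR=-30/13; mL+mR=-306/65 → advance -1; mR−mL=6/65 → turn +1·90°
n=2: pose=(3,6,N); sL=24/5, sR=120/13; mL=-120/13, mR=-12/5; mL+mR=-756/65 → advance -1; mR−mL=444/65 → turn +1·90°
n=3: pose=(3,5,W); sL=6/5, sR=5/3; mL=-5/3, mR=-3/5; mL+mR=-34/15 → advance -1; mR−mL=16/15 → turn +1·90°
n=4: pose=(4,5,S); sL=120/101, sR=120/109; mL=-120/109, mR=-60/101; mL+mR=-18660/11009 → advance -1; mR−mL=5580/11009 → turn +1·90°
n=5: pose=(4,6,E); sL=60/13, sR=12/5; mL=-12/5, mR=-30/13; mL+mR=-306/65 → advance -1; mR−mL=6/65 → turn +1·90°
n=6: pose=(3,6,N); sL=24/5, sR=120/13; mL=-120/13, mR=-12/5; mL+mR=-756/65 → advance -1; mR−mL=444/65 → turn +1·90°
n=7: pose=(3,5,W); sL=6/5, sR=5/3; mL=-5/3, mR=-3/5; mL+mR=-34/15 → advance -1; mR−mL=16/15 → turn +1·90°

0 120/101 120/109 -120/109 -60/101 4 5 S
1 60/13 12/5 -12/5 -30/13 4 6 E
2 24/5 120/13 -120/13 -12/5 3 6 N
3 6/5 5/3 -5/3 -3/5 3 5 W
4 120/101 120/109 -120/109 -60/101 4 5 S
5 60/13 12/5 -12/5 -30/13 4 6 E
6 24/5 120/13 -120/13 -12/5 3 6 N
7 6/5 5/3 -5/3 -3/5 3 5 W
final 4 5 S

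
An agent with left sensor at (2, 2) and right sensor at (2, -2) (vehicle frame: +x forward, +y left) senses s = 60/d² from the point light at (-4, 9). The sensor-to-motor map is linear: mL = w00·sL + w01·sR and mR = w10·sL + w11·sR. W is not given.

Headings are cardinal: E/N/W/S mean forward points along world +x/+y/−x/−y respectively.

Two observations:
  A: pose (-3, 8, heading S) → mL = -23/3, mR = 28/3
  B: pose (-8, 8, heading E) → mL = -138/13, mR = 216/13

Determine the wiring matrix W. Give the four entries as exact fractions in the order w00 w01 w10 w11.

-1/2 -1 1 1

obs A: pose=(-3,8,S) → sL=10/3, sR=6, mL=-23/3, mR=28/3
obs B: pose=(-8,8,E) → sL=12, sR=60/13, mL=-138/13, mR=216/13
sensor matrix S = [[10/3, 6], [12, 60/13]]; det S = -736/13
solve [mL_A; mL_B] = S·[w00; w01] and [mR_A; mR_B] = S·[w10; w11]:
  w00 = -1/2, w01 = -1, w10 = 1, w11 = 1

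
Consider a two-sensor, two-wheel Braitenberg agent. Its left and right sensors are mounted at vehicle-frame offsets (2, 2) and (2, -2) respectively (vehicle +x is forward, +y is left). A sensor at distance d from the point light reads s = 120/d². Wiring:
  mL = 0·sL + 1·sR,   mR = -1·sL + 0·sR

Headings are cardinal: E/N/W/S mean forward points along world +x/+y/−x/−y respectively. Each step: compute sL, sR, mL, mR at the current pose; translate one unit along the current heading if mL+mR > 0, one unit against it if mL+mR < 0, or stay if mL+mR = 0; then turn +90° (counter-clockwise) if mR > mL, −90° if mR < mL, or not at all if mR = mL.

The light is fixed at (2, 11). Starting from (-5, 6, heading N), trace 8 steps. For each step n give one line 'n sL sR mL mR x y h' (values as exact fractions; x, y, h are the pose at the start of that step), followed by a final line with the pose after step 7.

n=0: pose=(-5,6,N); sL=4/3, sR=60/17; mL=60/17, mR=-4/3; mL+mR=112/51 → advance +1; mR−mL=-248/51 → turn -1·90°
n=1: pose=(-5,7,E); sL=120/29, sR=120/61; mL=120/61, mR=-120/29; mL+mR=-3840/1769 → advance -1; mR−mL=-10800/1769 → turn -1·90°
n=2: pose=(-6,7,S); sL=5/3, sR=15/17; mL=15/17, mR=-5/3; mL+mR=-40/51 → advance -1; mR−mL=-130/51 → turn -1·90°
n=3: pose=(-6,8,W); sL=24/25, sR=120/101; mL=120/101, mR=-24/25; mL+mR=576/2525 → advance +1; mR−mL=-5424/2525 → turn -1·90°
n=4: pose=(-7,8,N); sL=60/61, sR=12/5; mL=12/5, mR=-60/61; mL+mR=432/305 → advance +1; mR−mL=-1032/305 → turn -1·90°
n=5: pose=(-7,9,E); sL=120/49, sR=24/13; mL=24/13, mR=-120/49; mL+mR=-384/637 → advance -1; mR−mL=-2736/637 → turn -1·90°
n=6: pose=(-8,9,S); sL=3/2, sR=3/4; mL=3/4, mR=-3/2; mL+mR=-3/4 → advance -1; mR−mL=-9/4 → turn -1·90°
n=7: pose=(-8,10,W); sL=40/51, sR=24/29; mL=24/29, mR=-40/51; mL+mR=64/1479 → advance +1; mR−mL=-2384/1479 → turn -1·90°

0 4/3 60/17 60/17 -4/3 -5 6 N
1 120/29 120/61 120/61 -120/29 -5 7 E
2 5/3 15/17 15/17 -5/3 -6 7 S
3 24/25 120/101 120/101 -24/25 -6 8 W
4 60/61 12/5 12/5 -60/61 -7 8 N
5 120/49 24/13 24/13 -120/49 -7 9 E
6 3/2 3/4 3/4 -3/2 -8 9 S
7 40/51 24/29 24/29 -40/51 -8 10 W
final -9 10 N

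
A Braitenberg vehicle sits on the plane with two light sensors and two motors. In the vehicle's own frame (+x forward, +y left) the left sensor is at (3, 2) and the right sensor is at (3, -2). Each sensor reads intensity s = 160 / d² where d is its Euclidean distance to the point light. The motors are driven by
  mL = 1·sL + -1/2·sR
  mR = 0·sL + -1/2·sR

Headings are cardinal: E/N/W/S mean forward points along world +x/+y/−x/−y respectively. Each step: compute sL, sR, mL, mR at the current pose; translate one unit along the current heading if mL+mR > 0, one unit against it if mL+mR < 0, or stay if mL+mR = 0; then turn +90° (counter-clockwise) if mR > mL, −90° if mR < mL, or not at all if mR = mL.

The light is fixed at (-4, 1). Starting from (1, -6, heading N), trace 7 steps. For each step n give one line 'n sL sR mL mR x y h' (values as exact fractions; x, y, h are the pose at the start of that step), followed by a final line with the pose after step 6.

n=0: pose=(1,-6,N); sL=32/5, sR=32/13; mL=336/65, mR=-16/13; mL+mR=256/65 → advance +1; mR−mL=-32/5 → turn -1·90°
n=1: pose=(1,-5,E); sL=2, sR=5/4; mL=11/8, mR=-5/8; mL+mR=3/4 → advance +1; mR−mL=-2 → turn -1·90°
n=2: pose=(2,-5,S); sL=32/29, sR=160/97; mL=784/2813, mR=-80/97; mL+mR=-1536/2813 → advance -1; mR−mL=-32/29 → turn -1·90°
n=3: pose=(2,-4,W); sL=80/29, sR=80/9; mL=-440/261, mR=-40/9; mL+mR=-1600/261 → advance -1; mR−mL=-80/29 → turn -1·90°
n=4: pose=(3,-4,N); sL=160/29, sR=32/17; mL=2256/493, mR=-16/17; mL+mR=1792/493 → advance +1; mR−mL=-160/29 → turn -1·90°
n=5: pose=(3,-3,E); sL=20/13, sR=20/17; mL=210/221, mR=-10/17; mL+mR=80/221 → advance +1; mR−mL=-20/13 → turn -1·90°
n=6: pose=(4,-3,S); sL=160/149, sR=32/17; mL=336/2533, mR=-16/17; mL+mR=-2048/2533 → advance -1; mR−mL=-160/149 → turn -1·90°

0 32/5 32/13 336/65 -16/13 1 -6 N
1 2 5/4 11/8 -5/8 1 -5 E
2 32/29 160/97 784/2813 -80/97 2 -5 S
3 80/29 80/9 -440/261 -40/9 2 -4 W
4 160/29 32/17 2256/493 -16/17 3 -4 N
5 20/13 20/17 210/221 -10/17 3 -3 E
6 160/149 32/17 336/2533 -16/17 4 -3 S
final 4 -2 W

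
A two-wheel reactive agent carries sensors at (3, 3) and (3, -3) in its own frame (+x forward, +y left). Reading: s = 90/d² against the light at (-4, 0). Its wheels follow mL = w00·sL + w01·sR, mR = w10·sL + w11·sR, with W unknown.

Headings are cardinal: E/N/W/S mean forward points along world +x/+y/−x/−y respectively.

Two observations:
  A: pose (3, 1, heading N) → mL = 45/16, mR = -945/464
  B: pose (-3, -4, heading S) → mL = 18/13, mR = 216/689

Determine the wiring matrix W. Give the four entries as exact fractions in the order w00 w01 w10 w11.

obs A: pose=(3,1,N) → sL=45/16, sR=45/58, mL=45/16, mR=-945/464
obs B: pose=(-3,-4,S) → sL=18/13, sR=90/53, mL=18/13, mR=216/689
sensor matrix S = [[45/16, 45/58], [18/13, 90/53]]; det S = 591705/159848
solve [mL_A; mL_B] = S·[w00; w01] and [mR_A; mR_B] = S·[w10; w11]:
  w00 = 1, w01 = 0, w10 = -1, w11 = 1

1 0 -1 1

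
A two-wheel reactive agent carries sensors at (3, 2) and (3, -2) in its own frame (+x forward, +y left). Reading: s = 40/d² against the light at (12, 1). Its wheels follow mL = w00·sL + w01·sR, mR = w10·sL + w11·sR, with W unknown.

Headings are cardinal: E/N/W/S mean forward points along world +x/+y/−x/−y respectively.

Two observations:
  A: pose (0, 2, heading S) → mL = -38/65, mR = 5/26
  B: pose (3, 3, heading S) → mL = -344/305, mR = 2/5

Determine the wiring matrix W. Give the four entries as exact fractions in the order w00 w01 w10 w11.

-1 -1 1/2 0

obs A: pose=(0,2,S) → sL=5/13, sR=1/5, mL=-38/65, mR=5/26
obs B: pose=(3,3,S) → sL=4/5, sR=20/61, mL=-344/305, mR=2/5
sensor matrix S = [[5/13, 1/5], [4/5, 20/61]]; det S = -672/19825
solve [mL_A; mL_B] = S·[w00; w01] and [mR_A; mR_B] = S·[w10; w11]:
  w00 = -1, w01 = -1, w10 = 1/2, w11 = 0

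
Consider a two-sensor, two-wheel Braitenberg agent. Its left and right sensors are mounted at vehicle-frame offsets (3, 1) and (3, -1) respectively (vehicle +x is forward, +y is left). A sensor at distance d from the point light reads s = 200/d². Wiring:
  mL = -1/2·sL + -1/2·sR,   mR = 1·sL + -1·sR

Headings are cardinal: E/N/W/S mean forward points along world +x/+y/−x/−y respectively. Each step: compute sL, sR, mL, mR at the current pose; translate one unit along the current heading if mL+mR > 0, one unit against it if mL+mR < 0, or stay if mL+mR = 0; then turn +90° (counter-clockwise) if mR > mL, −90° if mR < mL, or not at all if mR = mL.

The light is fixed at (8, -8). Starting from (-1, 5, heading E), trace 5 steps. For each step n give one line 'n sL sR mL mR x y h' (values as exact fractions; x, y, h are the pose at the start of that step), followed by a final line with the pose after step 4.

n=0: pose=(-1,5,E); sL=25/29, sR=10/9; mL=-515/522, mR=-65/261; mL+mR=-215/174 → advance -1; mR−mL=385/522 → turn +1·90°
n=1: pose=(-2,5,N); sL=200/377, sR=200/337; mL=-71400/127049, mR=-8000/127049; mL+mR=-79400/127049 → advance -1; mR−mL=63400/127049 → turn +1·90°
n=2: pose=(-2,4,W); sL=20/29, sR=100/169; mL=-3140/4901, mR=480/4901; mL+mR=-2660/4901 → advance -1; mR−mL=3620/4901 → turn +1·90°
n=3: pose=(-1,4,S); sL=40/29, sR=200/181; mL=-6520/5249, mR=1440/5249; mL+mR=-5080/5249 → advance -1; mR−mL=7960/5249 → turn +1·90°
n=4: pose=(-1,5,E); sL=25/29, sR=10/9; mL=-515/522, mR=-65/261; mL+mR=-215/174 → advance -1; mR−mL=385/522 → turn +1·90°

0 25/29 10/9 -515/522 -65/261 -1 5 E
1 200/377 200/337 -71400/127049 -8000/127049 -2 5 N
2 20/29 100/169 -3140/4901 480/4901 -2 4 W
3 40/29 200/181 -6520/5249 1440/5249 -1 4 S
4 25/29 10/9 -515/522 -65/261 -1 5 E
final -2 5 N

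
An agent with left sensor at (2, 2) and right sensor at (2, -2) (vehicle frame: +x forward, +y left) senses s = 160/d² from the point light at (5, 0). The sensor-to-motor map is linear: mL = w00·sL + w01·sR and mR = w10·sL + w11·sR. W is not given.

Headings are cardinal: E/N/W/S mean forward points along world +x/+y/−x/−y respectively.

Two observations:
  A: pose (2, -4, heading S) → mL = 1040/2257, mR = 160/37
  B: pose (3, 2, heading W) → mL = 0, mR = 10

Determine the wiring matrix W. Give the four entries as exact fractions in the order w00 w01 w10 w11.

obs A: pose=(2,-4,S) → sL=160/37, sR=160/61, mL=1040/2257, mR=160/37
obs B: pose=(3,2,W) → sL=10, sR=5, mL=0, mR=10
sensor matrix S = [[160/37, 160/61], [10, 5]]; det S = -10400/2257
solve [mL_A; mL_B] = S·[w00; w01] and [mR_A; mR_B] = S·[w10; w11]:
  w00 = -1/2, w01 = 1, w10 = 1, w11 = 0

-1/2 1 1 0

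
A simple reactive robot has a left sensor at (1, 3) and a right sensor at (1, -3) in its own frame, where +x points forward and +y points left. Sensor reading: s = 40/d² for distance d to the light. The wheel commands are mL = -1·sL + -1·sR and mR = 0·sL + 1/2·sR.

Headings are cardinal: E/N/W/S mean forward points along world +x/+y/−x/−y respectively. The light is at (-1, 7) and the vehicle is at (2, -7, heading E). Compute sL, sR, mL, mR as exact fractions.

left sensor world pos  = (3, -4); dL² = 137
right sensor world pos = (3, -10); dR² = 305
sL = 40/137 = 40/137
sR = 40/305 = 8/61
mL = -1·sL + -1·sR = -3536/8357
mR = 0·sL + 1/2·sR = 4/61

40/137 8/61 -3536/8357 4/61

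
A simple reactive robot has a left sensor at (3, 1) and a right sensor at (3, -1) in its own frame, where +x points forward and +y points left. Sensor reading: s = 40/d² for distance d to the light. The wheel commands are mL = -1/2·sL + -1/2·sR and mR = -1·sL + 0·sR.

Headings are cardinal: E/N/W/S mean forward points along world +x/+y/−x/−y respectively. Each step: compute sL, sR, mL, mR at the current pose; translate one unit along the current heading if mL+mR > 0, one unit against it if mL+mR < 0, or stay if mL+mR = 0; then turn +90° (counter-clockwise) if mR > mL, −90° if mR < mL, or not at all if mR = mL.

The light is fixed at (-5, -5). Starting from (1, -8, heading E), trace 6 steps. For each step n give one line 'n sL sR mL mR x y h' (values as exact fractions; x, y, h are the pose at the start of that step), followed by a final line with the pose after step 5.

n=0: pose=(1,-8,E); sL=8/17, sR=40/97; mL=-728/1649, mR=-8/17; mL+mR=-1504/1649 → advance -1; mR−mL=-48/1649 → turn -1·90°
n=1: pose=(0,-8,S); sL=5/9, sR=10/13; mL=-155/234, mR=-5/9; mL+mR=-95/78 → advance -1; mR−mL=25/234 → turn +1·90°
n=2: pose=(0,-7,E); sL=8/13, sR=40/73; mL=-552/949, mR=-8/13; mL+mR=-1136/949 → advance -1; mR−mL=-32/949 → turn -1·90°
n=3: pose=(-1,-7,S); sL=4/5, sR=20/17; mL=-84/85, mR=-4/5; mL+mR=-152/85 → advance -1; mR−mL=16/85 → turn +1·90°
n=4: pose=(-1,-6,E); sL=40/49, sR=40/53; mL=-2040/2597, mR=-40/49; mL+mR=-4160/2597 → advance -1; mR−mL=-80/2597 → turn -1·90°
n=5: pose=(-2,-6,S); sL=5/4, sR=2; mL=-13/8, mR=-5/4; mL+mR=-23/8 → advance -1; mR−mL=3/8 → turn +1·90°

0 8/17 40/97 -728/1649 -8/17 1 -8 E
1 5/9 10/13 -155/234 -5/9 0 -8 S
2 8/13 40/73 -552/949 -8/13 0 -7 E
3 4/5 20/17 -84/85 -4/5 -1 -7 S
4 40/49 40/53 -2040/2597 -40/49 -1 -6 E
5 5/4 2 -13/8 -5/4 -2 -6 S
final -2 -5 E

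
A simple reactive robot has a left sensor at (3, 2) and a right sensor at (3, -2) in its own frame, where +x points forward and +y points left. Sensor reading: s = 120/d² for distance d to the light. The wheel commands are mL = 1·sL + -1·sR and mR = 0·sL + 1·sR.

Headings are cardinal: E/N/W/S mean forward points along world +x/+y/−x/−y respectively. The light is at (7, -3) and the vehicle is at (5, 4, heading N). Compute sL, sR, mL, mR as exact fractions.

30/29 6/5 -24/145 6/5

left sensor world pos  = (3, 7); dL² = 116
right sensor world pos = (7, 7); dR² = 100
sL = 120/116 = 30/29
sR = 120/100 = 6/5
mL = 1·sL + -1·sR = -24/145
mR = 0·sL + 1·sR = 6/5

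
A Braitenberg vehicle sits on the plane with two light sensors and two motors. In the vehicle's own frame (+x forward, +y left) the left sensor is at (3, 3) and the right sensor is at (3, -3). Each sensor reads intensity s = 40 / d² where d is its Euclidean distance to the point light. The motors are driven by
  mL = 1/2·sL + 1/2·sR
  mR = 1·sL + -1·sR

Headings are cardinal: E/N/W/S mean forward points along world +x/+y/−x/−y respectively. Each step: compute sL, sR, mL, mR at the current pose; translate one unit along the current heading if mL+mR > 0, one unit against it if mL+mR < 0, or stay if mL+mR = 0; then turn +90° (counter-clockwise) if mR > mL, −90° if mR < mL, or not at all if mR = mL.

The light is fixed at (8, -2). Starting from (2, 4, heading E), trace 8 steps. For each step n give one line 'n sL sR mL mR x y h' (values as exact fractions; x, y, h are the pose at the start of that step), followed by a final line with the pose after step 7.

n=0: pose=(2,4,E); sL=4/9, sR=20/9; mL=4/3, mR=-16/9; mL+mR=-4/9 → advance -1; mR−mL=-28/9 → turn -1·90°
n=1: pose=(1,4,S); sL=8/5, sR=40/109; mL=536/545, mR=672/545; mL+mR=1208/545 → advance +1; mR−mL=136/545 → turn +1·90°
n=2: pose=(1,3,E); sL=1/2, sR=2; mL=5/4, mR=-3/2; mL+mR=-1/4 → advance -1; mR−mL=-11/4 → turn -1·90°
n=3: pose=(0,3,S); sL=40/29, sR=8/25; mL=616/725, mR=768/725; mL+mR=1384/725 → advance +1; mR−mL=152/725 → turn +1·90°
n=4: pose=(0,2,E); sL=20/37, sR=20/13; mL=500/481, mR=-480/481; mL+mR=20/481 → advance +1; mR−mL=-980/481 → turn -1·90°
n=5: pose=(1,2,S); sL=40/17, sR=40/101; mL=2360/1717, mR=3360/1717; mL+mR=5720/1717 → advance +1; mR−mL=1000/1717 → turn +1·90°
n=6: pose=(1,1,E); sL=10/13, sR=5/2; mL=85/52, mR=-45/26; mL+mR=-5/52 → advance -1; mR−mL=-175/52 → turn -1·90°
n=7: pose=(0,1,S); sL=8/5, sR=40/121; mL=584/605, mR=768/605; mL+mR=1352/605 → advance +1; mR−mL=184/605 → turn +1·90°

0 4/9 20/9 4/3 -16/9 2 4 E
1 8/5 40/109 536/545 672/545 1 4 S
2 1/2 2 5/4 -3/2 1 3 E
3 40/29 8/25 616/725 768/725 0 3 S
4 20/37 20/13 500/481 -480/481 0 2 E
5 40/17 40/101 2360/1717 3360/1717 1 2 S
6 10/13 5/2 85/52 -45/26 1 1 E
7 8/5 40/121 584/605 768/605 0 1 S
final 0 0 E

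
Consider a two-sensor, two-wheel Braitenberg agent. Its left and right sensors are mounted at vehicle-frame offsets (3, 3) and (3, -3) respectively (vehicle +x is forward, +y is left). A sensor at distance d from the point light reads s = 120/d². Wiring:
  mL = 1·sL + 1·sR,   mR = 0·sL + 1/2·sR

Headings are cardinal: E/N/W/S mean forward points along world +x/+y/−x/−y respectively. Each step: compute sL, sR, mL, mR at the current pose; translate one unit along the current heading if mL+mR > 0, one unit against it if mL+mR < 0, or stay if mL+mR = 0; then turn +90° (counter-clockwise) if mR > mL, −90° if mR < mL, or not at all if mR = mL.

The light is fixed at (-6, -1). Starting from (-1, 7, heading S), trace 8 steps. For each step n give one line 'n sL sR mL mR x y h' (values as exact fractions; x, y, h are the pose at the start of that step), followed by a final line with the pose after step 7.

0 120/89 120/29 14160/2581 60/29 -1 7 S
1 6 15/13 93/13 15/26 -1 6 W
2 120/101 120/149 30000/15049 60/149 -2 6 N
3 12/17 60/37 1464/629 30/37 -2 7 E
4 120/89 120/29 14160/2581 60/29 -1 7 S
5 6 15/13 93/13 15/26 -1 6 W
6 120/101 120/149 30000/15049 60/149 -2 6 N
7 12/17 60/37 1464/629 30/37 -2 7 E
final -1 7 S

n=0: pose=(-1,7,S); sL=120/89, sR=120/29; mL=14160/2581, mR=60/29; mL+mR=19500/2581 → advance +1; mR−mL=-8820/2581 → turn -1·90°
n=1: pose=(-1,6,W); sL=6, sR=15/13; mL=93/13, mR=15/26; mL+mR=201/26 → advance +1; mR−mL=-171/26 → turn -1·90°
n=2: pose=(-2,6,N); sL=120/101, sR=120/149; mL=30000/15049, mR=60/149; mL+mR=36060/15049 → advance +1; mR−mL=-23940/15049 → turn -1·90°
n=3: pose=(-2,7,E); sL=12/17, sR=60/37; mL=1464/629, mR=30/37; mL+mR=1974/629 → advance +1; mR−mL=-954/629 → turn -1·90°
n=4: pose=(-1,7,S); sL=120/89, sR=120/29; mL=14160/2581, mR=60/29; mL+mR=19500/2581 → advance +1; mR−mL=-8820/2581 → turn -1·90°
n=5: pose=(-1,6,W); sL=6, sR=15/13; mL=93/13, mR=15/26; mL+mR=201/26 → advance +1; mR−mL=-171/26 → turn -1·90°
n=6: pose=(-2,6,N); sL=120/101, sR=120/149; mL=30000/15049, mR=60/149; mL+mR=36060/15049 → advance +1; mR−mL=-23940/15049 → turn -1·90°
n=7: pose=(-2,7,E); sL=12/17, sR=60/37; mL=1464/629, mR=30/37; mL+mR=1974/629 → advance +1; mR−mL=-954/629 → turn -1·90°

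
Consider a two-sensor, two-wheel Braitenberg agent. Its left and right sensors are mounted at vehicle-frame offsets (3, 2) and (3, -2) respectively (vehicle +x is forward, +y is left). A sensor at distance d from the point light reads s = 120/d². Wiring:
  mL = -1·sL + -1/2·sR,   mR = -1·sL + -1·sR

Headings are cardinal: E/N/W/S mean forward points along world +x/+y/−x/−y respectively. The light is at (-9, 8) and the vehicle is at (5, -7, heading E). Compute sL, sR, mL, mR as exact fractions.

60/229 60/289 -24210/66181 -31080/66181

left sensor world pos  = (8, -5); dL² = 458
right sensor world pos = (8, -9); dR² = 578
sL = 120/458 = 60/229
sR = 120/578 = 60/289
mL = -1·sL + -1/2·sR = -24210/66181
mR = -1·sL + -1·sR = -31080/66181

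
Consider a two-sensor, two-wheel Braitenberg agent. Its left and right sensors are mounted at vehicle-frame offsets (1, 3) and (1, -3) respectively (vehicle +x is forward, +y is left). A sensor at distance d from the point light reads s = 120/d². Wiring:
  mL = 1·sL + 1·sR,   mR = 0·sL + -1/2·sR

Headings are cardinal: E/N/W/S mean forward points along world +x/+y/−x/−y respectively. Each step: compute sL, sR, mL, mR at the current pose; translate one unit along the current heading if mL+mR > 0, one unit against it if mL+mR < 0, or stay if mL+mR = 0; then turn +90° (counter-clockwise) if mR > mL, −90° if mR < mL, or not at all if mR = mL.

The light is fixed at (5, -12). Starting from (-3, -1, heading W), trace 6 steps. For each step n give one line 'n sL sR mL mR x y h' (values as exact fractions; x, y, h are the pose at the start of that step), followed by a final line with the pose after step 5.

n=0: pose=(-3,-1,W); sL=24/29, sR=120/277; mL=10128/8033, mR=-60/277; mL+mR=8388/8033 → advance +1; mR−mL=-11868/8033 → turn -1·90°
n=1: pose=(-4,-1,N); sL=5/12, sR=2/3; mL=13/12, mR=-1/3; mL+mR=3/4 → advance +1; mR−mL=-17/12 → turn -1·90°
n=2: pose=(-4,0,E); sL=120/289, sR=24/29; mL=10416/8381, mR=-12/29; mL+mR=6948/8381 → advance +1; mR−mL=-13884/8381 → turn -1·90°
n=3: pose=(-3,0,S); sL=60/73, sR=60/121; mL=11640/8833, mR=-30/121; mL+mR=9450/8833 → advance +1; mR−mL=-13830/8833 → turn -1·90°
n=4: pose=(-3,-1,W); sL=24/29, sR=120/277; mL=10128/8033, mR=-60/277; mL+mR=8388/8033 → advance +1; mR−mL=-11868/8033 → turn -1·90°
n=5: pose=(-4,-1,N); sL=5/12, sR=2/3; mL=13/12, mR=-1/3; mL+mR=3/4 → advance +1; mR−mL=-17/12 → turn -1·90°

0 24/29 120/277 10128/8033 -60/277 -3 -1 W
1 5/12 2/3 13/12 -1/3 -4 -1 N
2 120/289 24/29 10416/8381 -12/29 -4 0 E
3 60/73 60/121 11640/8833 -30/121 -3 0 S
4 24/29 120/277 10128/8033 -60/277 -3 -1 W
5 5/12 2/3 13/12 -1/3 -4 -1 N
final -4 0 E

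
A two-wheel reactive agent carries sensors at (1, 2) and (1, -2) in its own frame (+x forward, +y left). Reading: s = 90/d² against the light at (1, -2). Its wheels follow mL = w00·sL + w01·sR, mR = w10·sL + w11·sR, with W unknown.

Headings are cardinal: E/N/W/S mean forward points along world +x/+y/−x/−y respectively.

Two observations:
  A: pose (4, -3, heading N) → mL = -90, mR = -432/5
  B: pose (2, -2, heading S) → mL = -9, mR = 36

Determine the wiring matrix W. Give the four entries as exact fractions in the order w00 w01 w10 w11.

-1 0 -1 1

obs A: pose=(4,-3,N) → sL=90, sR=18/5, mL=-90, mR=-432/5
obs B: pose=(2,-2,S) → sL=9, sR=45, mL=-9, mR=36
sensor matrix S = [[90, 18/5], [9, 45]]; det S = 20088/5
solve [mL_A; mL_B] = S·[w00; w01] and [mR_A; mR_B] = S·[w10; w11]:
  w00 = -1, w01 = 0, w10 = -1, w11 = 1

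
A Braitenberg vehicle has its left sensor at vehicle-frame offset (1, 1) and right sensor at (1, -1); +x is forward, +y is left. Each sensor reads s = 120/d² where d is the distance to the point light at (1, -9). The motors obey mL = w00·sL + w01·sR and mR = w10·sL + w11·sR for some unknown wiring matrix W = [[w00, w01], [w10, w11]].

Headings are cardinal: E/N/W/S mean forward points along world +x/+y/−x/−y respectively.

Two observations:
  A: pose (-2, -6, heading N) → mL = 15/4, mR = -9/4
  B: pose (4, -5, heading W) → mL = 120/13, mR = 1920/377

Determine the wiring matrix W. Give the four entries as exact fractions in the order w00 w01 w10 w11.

obs A: pose=(-2,-6,N) → sL=15/4, sR=6, mL=15/4, mR=-9/4
obs B: pose=(4,-5,W) → sL=120/13, sR=120/29, mL=120/13, mR=1920/377
sensor matrix S = [[15/4, 6], [120/13, 120/29]]; det S = -15030/377
solve [mL_A; mL_B] = S·[w00; w01] and [mR_A; mR_B] = S·[w10; w11]:
  w00 = 1, w01 = 0, w10 = 1, w11 = -1

1 0 1 -1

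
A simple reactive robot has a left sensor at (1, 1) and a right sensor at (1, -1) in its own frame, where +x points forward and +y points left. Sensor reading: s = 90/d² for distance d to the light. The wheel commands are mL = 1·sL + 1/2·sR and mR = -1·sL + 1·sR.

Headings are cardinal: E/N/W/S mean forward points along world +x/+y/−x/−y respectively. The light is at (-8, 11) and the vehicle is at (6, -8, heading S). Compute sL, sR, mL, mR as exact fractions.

left sensor world pos  = (7, -9); dL² = 625
right sensor world pos = (5, -9); dR² = 569
sL = 90/625 = 18/125
sR = 90/569 = 90/569
mL = 1·sL + 1/2·sR = 15867/71125
mR = -1·sL + 1·sR = 1008/71125

18/125 90/569 15867/71125 1008/71125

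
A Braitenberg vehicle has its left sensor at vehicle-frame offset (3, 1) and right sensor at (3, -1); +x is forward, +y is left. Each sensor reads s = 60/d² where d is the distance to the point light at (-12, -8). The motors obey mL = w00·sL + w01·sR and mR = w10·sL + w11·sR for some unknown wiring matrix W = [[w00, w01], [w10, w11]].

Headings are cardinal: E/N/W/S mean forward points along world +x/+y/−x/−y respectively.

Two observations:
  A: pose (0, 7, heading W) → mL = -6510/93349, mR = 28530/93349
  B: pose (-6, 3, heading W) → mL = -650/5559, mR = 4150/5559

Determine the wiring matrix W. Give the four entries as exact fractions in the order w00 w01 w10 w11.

1/2 -1 1 1/2

obs A: pose=(0,7,W) → sL=60/277, sR=60/337, mL=-6510/93349, mR=28530/93349
obs B: pose=(-6,3,W) → sL=60/109, sR=20/51, mL=-650/5559, mR=4150/5559
sensor matrix S = [[60/277, 60/337], [60/109, 20/51]]; det S = -2259200/172975697
solve [mL_A; mL_B] = S·[w00; w01] and [mR_A; mR_B] = S·[w10; w11]:
  w00 = 1/2, w01 = -1, w10 = 1, w11 = 1/2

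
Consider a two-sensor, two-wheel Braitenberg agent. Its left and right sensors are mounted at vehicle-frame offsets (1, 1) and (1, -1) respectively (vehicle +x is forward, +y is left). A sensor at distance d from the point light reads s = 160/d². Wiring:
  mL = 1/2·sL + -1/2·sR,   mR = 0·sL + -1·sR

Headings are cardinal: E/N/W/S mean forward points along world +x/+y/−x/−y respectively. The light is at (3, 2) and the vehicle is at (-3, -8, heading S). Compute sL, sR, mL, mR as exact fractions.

80/73 16/17 96/1241 -16/17

left sensor world pos  = (-2, -9); dL² = 146
right sensor world pos = (-4, -9); dR² = 170
sL = 160/146 = 80/73
sR = 160/170 = 16/17
mL = 1/2·sL + -1/2·sR = 96/1241
mR = 0·sL + -1·sR = -16/17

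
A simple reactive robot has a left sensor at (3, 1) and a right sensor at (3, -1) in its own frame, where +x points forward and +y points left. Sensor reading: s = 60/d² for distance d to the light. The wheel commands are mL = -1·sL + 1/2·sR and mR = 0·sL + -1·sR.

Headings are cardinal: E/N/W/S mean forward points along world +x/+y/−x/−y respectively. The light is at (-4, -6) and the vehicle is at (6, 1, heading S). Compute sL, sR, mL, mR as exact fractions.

60/137 60/97 -1710/13289 -60/97

left sensor world pos  = (7, -2); dL² = 137
right sensor world pos = (5, -2); dR² = 97
sL = 60/137 = 60/137
sR = 60/97 = 60/97
mL = -1·sL + 1/2·sR = -1710/13289
mR = 0·sL + -1·sR = -60/97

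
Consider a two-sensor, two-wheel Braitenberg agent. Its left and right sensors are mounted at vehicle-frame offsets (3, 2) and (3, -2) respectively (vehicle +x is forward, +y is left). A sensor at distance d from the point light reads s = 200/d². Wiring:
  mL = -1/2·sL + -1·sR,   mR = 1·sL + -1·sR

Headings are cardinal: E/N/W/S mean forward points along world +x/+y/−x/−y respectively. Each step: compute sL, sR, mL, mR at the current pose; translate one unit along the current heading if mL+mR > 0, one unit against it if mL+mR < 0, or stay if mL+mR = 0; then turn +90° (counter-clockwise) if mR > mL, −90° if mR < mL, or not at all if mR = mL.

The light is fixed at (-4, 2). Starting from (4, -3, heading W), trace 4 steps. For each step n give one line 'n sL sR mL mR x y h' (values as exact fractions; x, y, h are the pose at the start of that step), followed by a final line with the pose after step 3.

0 100/37 100/17 -4550/629 -2000/629 4 -3 W
1 40/37 200/113 -9660/4181 -2880/4181 5 -3 S
2 50/37 10/9 -595/333 80/333 5 -2 E
3 200/37 200/101 -17500/3737 12800/3737 4 -2 N
final 4 -3 W

n=0: pose=(4,-3,W); sL=100/37, sR=100/17; mL=-4550/629, mR=-2000/629; mL+mR=-6550/629 → advance -1; mR−mL=150/37 → turn +1·90°
n=1: pose=(5,-3,S); sL=40/37, sR=200/113; mL=-9660/4181, mR=-2880/4181; mL+mR=-12540/4181 → advance -1; mR−mL=60/37 → turn +1·90°
n=2: pose=(5,-2,E); sL=50/37, sR=10/9; mL=-595/333, mR=80/333; mL+mR=-515/333 → advance -1; mR−mL=75/37 → turn +1·90°
n=3: pose=(4,-2,N); sL=200/37, sR=200/101; mL=-17500/3737, mR=12800/3737; mL+mR=-4700/3737 → advance -1; mR−mL=300/37 → turn +1·90°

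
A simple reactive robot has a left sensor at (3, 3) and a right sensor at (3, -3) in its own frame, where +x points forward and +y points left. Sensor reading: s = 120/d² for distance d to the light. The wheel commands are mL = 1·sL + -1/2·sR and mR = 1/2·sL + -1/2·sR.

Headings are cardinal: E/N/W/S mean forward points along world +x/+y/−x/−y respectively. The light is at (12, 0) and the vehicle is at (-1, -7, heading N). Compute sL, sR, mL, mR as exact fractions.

left sensor world pos  = (-4, -4); dL² = 272
right sensor world pos = (2, -4); dR² = 116
sL = 120/272 = 15/34
sR = 120/116 = 30/29
mL = 1·sL + -1/2·sR = -75/986
mR = 1/2·sL + -1/2·sR = -585/1972

15/34 30/29 -75/986 -585/1972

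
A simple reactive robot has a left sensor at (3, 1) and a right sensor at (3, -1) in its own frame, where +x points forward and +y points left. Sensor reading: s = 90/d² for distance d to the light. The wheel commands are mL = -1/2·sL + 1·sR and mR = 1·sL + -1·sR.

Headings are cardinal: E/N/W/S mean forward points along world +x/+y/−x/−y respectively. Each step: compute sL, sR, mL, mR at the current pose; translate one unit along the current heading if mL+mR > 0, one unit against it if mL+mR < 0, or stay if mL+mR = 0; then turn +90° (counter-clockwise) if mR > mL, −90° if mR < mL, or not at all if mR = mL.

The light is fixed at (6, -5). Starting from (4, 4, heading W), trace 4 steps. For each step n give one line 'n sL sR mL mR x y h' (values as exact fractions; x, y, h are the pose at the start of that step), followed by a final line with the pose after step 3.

0 90/89 18/25 477/2225 648/2225 4 4 W
1 9/4 45/26 63/104 27/52 3 4 S
2 18/17 10/13 53/221 64/221 3 3 W
3 45/17 9/5 81/170 72/85 2 3 S
final 2 2 E

n=0: pose=(4,4,W); sL=90/89, sR=18/25; mL=477/2225, mR=648/2225; mL+mR=45/89 → advance +1; mR−mL=171/2225 → turn +1·90°
n=1: pose=(3,4,S); sL=9/4, sR=45/26; mL=63/104, mR=27/52; mL+mR=9/8 → advance +1; mR−mL=-9/104 → turn -1·90°
n=2: pose=(3,3,W); sL=18/17, sR=10/13; mL=53/221, mR=64/221; mL+mR=9/17 → advance +1; mR−mL=11/221 → turn +1·90°
n=3: pose=(2,3,S); sL=45/17, sR=9/5; mL=81/170, mR=72/85; mL+mR=45/34 → advance +1; mR−mL=63/170 → turn +1·90°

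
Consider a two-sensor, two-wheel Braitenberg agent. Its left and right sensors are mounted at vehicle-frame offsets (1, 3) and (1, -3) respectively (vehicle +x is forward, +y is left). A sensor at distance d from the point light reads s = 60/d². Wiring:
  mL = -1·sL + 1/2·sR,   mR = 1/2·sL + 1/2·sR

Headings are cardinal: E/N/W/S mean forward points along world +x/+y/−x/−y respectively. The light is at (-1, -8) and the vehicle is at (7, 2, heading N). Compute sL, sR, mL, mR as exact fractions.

left sensor world pos  = (4, 3); dL² = 146
right sensor world pos = (10, 3); dR² = 242
sL = 60/146 = 30/73
sR = 60/242 = 30/121
mL = -1·sL + 1/2·sR = -2535/8833
mR = 1/2·sL + 1/2·sR = 2910/8833

30/73 30/121 -2535/8833 2910/8833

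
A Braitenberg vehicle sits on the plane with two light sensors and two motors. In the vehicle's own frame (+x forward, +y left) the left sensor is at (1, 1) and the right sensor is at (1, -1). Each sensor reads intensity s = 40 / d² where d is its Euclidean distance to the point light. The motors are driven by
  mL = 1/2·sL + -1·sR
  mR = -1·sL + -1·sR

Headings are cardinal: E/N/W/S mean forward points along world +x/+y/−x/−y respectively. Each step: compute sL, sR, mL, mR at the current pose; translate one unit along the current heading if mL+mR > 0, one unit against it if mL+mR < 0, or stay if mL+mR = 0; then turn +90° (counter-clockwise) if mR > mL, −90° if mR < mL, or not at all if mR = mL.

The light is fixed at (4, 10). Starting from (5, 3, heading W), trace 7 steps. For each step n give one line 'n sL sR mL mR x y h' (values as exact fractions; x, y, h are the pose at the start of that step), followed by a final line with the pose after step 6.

0 5/8 10/9 -115/144 -125/72 5 3 W
1 40/37 8/9 -116/333 -656/333 6 3 N
2 20/29 4/9 -26/261 -296/261 6 2 E
3 8/17 40/81 -356/1377 -1328/1377 5 2 S
4 5/8 10/9 -115/144 -125/72 5 3 W
5 40/37 8/9 -116/333 -656/333 6 3 N
6 20/29 4/9 -26/261 -296/261 6 2 E
final 5 2 S

n=0: pose=(5,3,W); sL=5/8, sR=10/9; mL=-115/144, mR=-125/72; mL+mR=-365/144 → advance -1; mR−mL=-15/16 → turn -1·90°
n=1: pose=(6,3,N); sL=40/37, sR=8/9; mL=-116/333, mR=-656/333; mL+mR=-772/333 → advance -1; mR−mL=-60/37 → turn -1·90°
n=2: pose=(6,2,E); sL=20/29, sR=4/9; mL=-26/261, mR=-296/261; mL+mR=-322/261 → advance -1; mR−mL=-30/29 → turn -1·90°
n=3: pose=(5,2,S); sL=8/17, sR=40/81; mL=-356/1377, mR=-1328/1377; mL+mR=-1684/1377 → advance -1; mR−mL=-12/17 → turn -1·90°
n=4: pose=(5,3,W); sL=5/8, sR=10/9; mL=-115/144, mR=-125/72; mL+mR=-365/144 → advance -1; mR−mL=-15/16 → turn -1·90°
n=5: pose=(6,3,N); sL=40/37, sR=8/9; mL=-116/333, mR=-656/333; mL+mR=-772/333 → advance -1; mR−mL=-60/37 → turn -1·90°
n=6: pose=(6,2,E); sL=20/29, sR=4/9; mL=-26/261, mR=-296/261; mL+mR=-322/261 → advance -1; mR−mL=-30/29 → turn -1·90°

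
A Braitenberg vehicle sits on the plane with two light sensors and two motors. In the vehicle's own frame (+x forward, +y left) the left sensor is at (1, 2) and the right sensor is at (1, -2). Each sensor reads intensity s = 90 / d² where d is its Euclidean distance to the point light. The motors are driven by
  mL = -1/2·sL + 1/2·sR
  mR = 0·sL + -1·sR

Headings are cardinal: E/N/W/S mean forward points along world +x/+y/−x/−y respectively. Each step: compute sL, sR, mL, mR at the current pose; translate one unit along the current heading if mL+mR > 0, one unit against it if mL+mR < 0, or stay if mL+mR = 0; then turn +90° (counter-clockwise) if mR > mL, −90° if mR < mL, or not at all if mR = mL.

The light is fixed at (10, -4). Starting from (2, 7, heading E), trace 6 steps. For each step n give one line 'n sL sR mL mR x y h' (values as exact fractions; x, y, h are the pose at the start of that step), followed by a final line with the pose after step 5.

n=0: pose=(2,7,E); sL=45/109, sR=9/13; mL=198/1417, mR=-9/13; mL+mR=-783/1417 → advance -1; mR−mL=-1179/1417 → turn -1·90°
n=1: pose=(1,7,S); sL=90/149, sR=90/221; mL=-3240/32929, mR=-90/221; mL+mR=-16650/32929 → advance -1; mR−mL=-10170/32929 → turn -1·90°
n=2: pose=(1,8,W); sL=9/20, sR=45/148; mL=-27/370, mR=-45/148; mL+mR=-279/740 → advance -1; mR−mL=-171/740 → turn -1·90°
n=3: pose=(2,8,N); sL=90/269, sR=18/41; mL=576/11029, mR=-18/41; mL+mR=-4266/11029 → advance -1; mR−mL=-5418/11029 → turn -1·90°
n=4: pose=(2,7,E); sL=45/109, sR=9/13; mL=198/1417, mR=-9/13; mL+mR=-783/1417 → advance -1; mR−mL=-1179/1417 → turn -1·90°
n=5: pose=(1,7,S); sL=90/149, sR=90/221; mL=-3240/32929, mR=-90/221; mL+mR=-16650/32929 → advance -1; mR−mL=-10170/32929 → turn -1·90°

0 45/109 9/13 198/1417 -9/13 2 7 E
1 90/149 90/221 -3240/32929 -90/221 1 7 S
2 9/20 45/148 -27/370 -45/148 1 8 W
3 90/269 18/41 576/11029 -18/41 2 8 N
4 45/109 9/13 198/1417 -9/13 2 7 E
5 90/149 90/221 -3240/32929 -90/221 1 7 S
final 1 8 W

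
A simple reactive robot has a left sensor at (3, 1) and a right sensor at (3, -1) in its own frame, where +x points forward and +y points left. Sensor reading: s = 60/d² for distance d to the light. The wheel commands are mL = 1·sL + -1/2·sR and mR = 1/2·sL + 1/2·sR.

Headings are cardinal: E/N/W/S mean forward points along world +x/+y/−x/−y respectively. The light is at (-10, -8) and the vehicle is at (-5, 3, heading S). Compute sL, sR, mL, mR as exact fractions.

3/5 3/4 9/40 27/40

left sensor world pos  = (-4, 0); dL² = 100
right sensor world pos = (-6, 0); dR² = 80
sL = 60/100 = 3/5
sR = 60/80 = 3/4
mL = 1·sL + -1/2·sR = 9/40
mR = 1/2·sL + 1/2·sR = 27/40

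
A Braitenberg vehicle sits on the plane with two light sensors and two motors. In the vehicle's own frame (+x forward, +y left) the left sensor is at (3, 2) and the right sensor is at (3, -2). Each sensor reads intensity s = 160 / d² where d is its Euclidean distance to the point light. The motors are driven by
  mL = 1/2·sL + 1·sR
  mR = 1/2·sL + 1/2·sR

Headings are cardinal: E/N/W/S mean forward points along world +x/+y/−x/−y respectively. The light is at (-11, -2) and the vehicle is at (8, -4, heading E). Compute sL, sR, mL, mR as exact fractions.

left sensor world pos  = (11, -2); dL² = 484
right sensor world pos = (11, -6); dR² = 500
sL = 160/484 = 40/121
sR = 160/500 = 8/25
mL = 1/2·sL + 1·sR = 1468/3025
mR = 1/2·sL + 1/2·sR = 984/3025

40/121 8/25 1468/3025 984/3025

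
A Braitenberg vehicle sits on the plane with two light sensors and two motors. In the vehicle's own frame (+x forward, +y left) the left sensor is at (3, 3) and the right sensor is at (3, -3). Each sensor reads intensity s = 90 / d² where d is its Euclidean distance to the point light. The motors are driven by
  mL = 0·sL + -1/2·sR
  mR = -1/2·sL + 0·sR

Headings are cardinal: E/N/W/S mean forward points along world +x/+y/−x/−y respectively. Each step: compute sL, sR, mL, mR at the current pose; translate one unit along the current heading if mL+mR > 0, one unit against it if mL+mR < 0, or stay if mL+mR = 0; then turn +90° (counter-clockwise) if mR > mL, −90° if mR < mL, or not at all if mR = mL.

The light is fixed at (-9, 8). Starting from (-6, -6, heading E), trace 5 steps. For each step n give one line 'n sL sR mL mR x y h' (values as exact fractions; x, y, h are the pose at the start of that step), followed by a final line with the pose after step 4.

n=0: pose=(-6,-6,E); sL=90/157, sR=18/65; mL=-9/65, mR=-45/157; mL+mR=-4338/10205 → advance -1; mR−mL=-1512/10205 → turn -1·90°
n=1: pose=(-7,-6,S); sL=45/157, sR=9/29; mL=-9/58, mR=-45/314; mL+mR=-1359/4553 → advance -1; mR−mL=54/4553 → turn +1·90°
n=2: pose=(-7,-5,E); sL=18/25, sR=90/281; mL=-45/281, mR=-9/25; mL+mR=-3654/7025 → advance -1; mR−mL=-1404/7025 → turn -1·90°
n=3: pose=(-8,-5,S); sL=45/136, sR=9/26; mL=-9/52, mR=-45/272; mL+mR=-1197/3536 → advance -1; mR−mL=27/3536 → turn +1·90°
n=4: pose=(-8,-4,E); sL=90/97, sR=90/241; mL=-45/241, mR=-45/97; mL+mR=-15210/23377 → advance -1; mR−mL=-6480/23377 → turn -1·90°

0 90/157 18/65 -9/65 -45/157 -6 -6 E
1 45/157 9/29 -9/58 -45/314 -7 -6 S
2 18/25 90/281 -45/281 -9/25 -7 -5 E
3 45/136 9/26 -9/52 -45/272 -8 -5 S
4 90/97 90/241 -45/241 -45/97 -8 -4 E
final -9 -4 S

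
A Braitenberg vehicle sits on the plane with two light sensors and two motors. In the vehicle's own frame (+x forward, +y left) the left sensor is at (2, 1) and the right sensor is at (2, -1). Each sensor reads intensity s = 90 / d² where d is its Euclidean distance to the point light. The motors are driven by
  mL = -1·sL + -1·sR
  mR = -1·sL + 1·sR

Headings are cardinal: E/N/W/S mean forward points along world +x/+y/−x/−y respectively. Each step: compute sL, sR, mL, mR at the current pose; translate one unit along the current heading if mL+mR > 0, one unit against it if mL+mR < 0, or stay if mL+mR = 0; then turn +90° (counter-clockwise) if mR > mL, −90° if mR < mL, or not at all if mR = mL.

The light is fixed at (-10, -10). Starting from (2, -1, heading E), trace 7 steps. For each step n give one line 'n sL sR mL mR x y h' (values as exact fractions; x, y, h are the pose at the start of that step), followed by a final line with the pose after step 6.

n=0: pose=(2,-1,E); sL=45/148, sR=9/26; mL=-1251/1924, mR=81/1924; mL+mR=-45/74 → advance -1; mR−mL=9/13 → turn +1·90°
n=1: pose=(1,-1,N); sL=90/221, sR=18/53; mL=-8748/11713, mR=-792/11713; mL+mR=-180/221 → advance -1; mR−mL=36/53 → turn +1·90°
n=2: pose=(1,-2,W); sL=9/13, sR=5/9; mL=-146/117, mR=-16/117; mL+mR=-18/13 → advance -1; mR−mL=10/9 → turn +1·90°
n=3: pose=(2,-2,S); sL=18/41, sR=90/157; mL=-6516/6437, mR=864/6437; mL+mR=-36/41 → advance -1; mR−mL=180/157 → turn +1·90°
n=4: pose=(2,-1,E); sL=45/148, sR=9/26; mL=-1251/1924, mR=81/1924; mL+mR=-45/74 → advance -1; mR−mL=9/13 → turn +1·90°
n=5: pose=(1,-1,N); sL=90/221, sR=18/53; mL=-8748/11713, mR=-792/11713; mL+mR=-180/221 → advance -1; mR−mL=36/53 → turn +1·90°
n=6: pose=(1,-2,W); sL=9/13, sR=5/9; mL=-146/117, mR=-16/117; mL+mR=-18/13 → advance -1; mR−mL=10/9 → turn +1·90°

0 45/148 9/26 -1251/1924 81/1924 2 -1 E
1 90/221 18/53 -8748/11713 -792/11713 1 -1 N
2 9/13 5/9 -146/117 -16/117 1 -2 W
3 18/41 90/157 -6516/6437 864/6437 2 -2 S
4 45/148 9/26 -1251/1924 81/1924 2 -1 E
5 90/221 18/53 -8748/11713 -792/11713 1 -1 N
6 9/13 5/9 -146/117 -16/117 1 -2 W
final 2 -2 S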